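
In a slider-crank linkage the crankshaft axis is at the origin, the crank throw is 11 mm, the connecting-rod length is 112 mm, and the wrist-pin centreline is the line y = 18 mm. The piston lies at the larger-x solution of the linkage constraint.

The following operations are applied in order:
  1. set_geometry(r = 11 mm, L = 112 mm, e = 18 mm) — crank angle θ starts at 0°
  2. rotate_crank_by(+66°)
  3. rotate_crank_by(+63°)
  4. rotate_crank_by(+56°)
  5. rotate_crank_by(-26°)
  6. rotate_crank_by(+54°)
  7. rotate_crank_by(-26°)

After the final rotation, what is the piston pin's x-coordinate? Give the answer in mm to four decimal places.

set_geometry: r = 11 mm, L = 112 mm, e = 18 mm; θ ← 0°
rotate_crank_by(+66°): θ ← 0° +66° = 66°
rotate_crank_by(+63°): θ ← 66° +63° = 129°
rotate_crank_by(+56°): θ ← 129° +56° = 185°
rotate_crank_by(-26°): θ ← 185° -26° = 159°
rotate_crank_by(+54°): θ ← 159° +54° = 213°
rotate_crank_by(-26°): θ ← 213° -26° = 187°
crank pin P = (r cos θ, r sin θ) = (-10.918008, -1.340563)
h = r sin θ − e = -1.340563 − 18 = -19.340563
x = r cos θ + √(L² − h²) = -10.918008 + √(12544.0 − 374.0574) = -10.918008 + 110.317463 = 99.399455

99.3995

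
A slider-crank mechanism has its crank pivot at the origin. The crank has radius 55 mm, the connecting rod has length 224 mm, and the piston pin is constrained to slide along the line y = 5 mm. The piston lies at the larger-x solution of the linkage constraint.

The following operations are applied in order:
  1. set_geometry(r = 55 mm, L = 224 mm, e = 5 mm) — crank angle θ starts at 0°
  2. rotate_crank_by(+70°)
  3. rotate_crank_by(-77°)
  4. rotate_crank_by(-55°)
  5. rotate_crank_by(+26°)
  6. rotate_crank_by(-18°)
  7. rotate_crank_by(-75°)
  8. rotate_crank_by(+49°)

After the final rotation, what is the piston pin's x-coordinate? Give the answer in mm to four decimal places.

225.5959

set_geometry: r = 55 mm, L = 224 mm, e = 5 mm; θ ← 0°
rotate_crank_by(+70°): θ ← 0° +70° = 70°
rotate_crank_by(-77°): θ ← 70° -77° = -7°
rotate_crank_by(-55°): θ ← -7° -55° = -62°
rotate_crank_by(+26°): θ ← -62° +26° = -36°
rotate_crank_by(-18°): θ ← -36° -18° = -54°
rotate_crank_by(-75°): θ ← -54° -75° = -129°
rotate_crank_by(+49°): θ ← -129° +49° = -80°
crank pin P = (r cos θ, r sin θ) = (9.550650, -54.164426)
h = r sin θ − e = -54.164426 − 5 = -59.164426
x = r cos θ + √(L² − h²) = 9.550650 + √(50176.0 − 3500.4294) = 9.550650 + 216.045298 = 225.595947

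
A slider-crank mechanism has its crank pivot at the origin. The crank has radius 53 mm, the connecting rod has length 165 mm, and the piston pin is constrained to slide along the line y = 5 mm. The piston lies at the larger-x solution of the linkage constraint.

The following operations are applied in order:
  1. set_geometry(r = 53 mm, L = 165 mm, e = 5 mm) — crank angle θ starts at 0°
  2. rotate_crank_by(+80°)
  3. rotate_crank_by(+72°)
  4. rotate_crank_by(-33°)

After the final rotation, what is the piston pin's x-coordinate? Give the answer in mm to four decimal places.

134.0385

set_geometry: r = 53 mm, L = 165 mm, e = 5 mm; θ ← 0°
rotate_crank_by(+80°): θ ← 0° +80° = 80°
rotate_crank_by(+72°): θ ← 80° +72° = 152°
rotate_crank_by(-33°): θ ← 152° -33° = 119°
crank pin P = (r cos θ, r sin θ) = (-25.694910, 46.354844)
h = r sin θ − e = 46.354844 − 5 = 41.354844
x = r cos θ + √(L² − h²) = -25.694910 + √(27225.0 − 1710.2232) = -25.694910 + 159.733456 = 134.038546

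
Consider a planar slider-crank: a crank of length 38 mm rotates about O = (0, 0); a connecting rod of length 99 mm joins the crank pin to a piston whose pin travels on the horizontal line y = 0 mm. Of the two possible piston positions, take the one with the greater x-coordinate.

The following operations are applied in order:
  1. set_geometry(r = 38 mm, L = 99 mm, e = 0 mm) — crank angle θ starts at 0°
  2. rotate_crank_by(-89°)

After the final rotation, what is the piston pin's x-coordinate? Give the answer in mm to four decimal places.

set_geometry: r = 38 mm, L = 99 mm, e = 0 mm; θ ← 0°
rotate_crank_by(-89°): θ ← 0° -89° = -89°
crank pin P = (r cos θ, r sin θ) = (0.663191, -37.994212)
h = r sin θ − e = -37.994212 − 0 = -37.994212
x = r cos θ + √(L² − h²) = 0.663191 + √(9801.0 − 1443.5602) = 0.663191 + 91.419034 = 92.082226

92.0822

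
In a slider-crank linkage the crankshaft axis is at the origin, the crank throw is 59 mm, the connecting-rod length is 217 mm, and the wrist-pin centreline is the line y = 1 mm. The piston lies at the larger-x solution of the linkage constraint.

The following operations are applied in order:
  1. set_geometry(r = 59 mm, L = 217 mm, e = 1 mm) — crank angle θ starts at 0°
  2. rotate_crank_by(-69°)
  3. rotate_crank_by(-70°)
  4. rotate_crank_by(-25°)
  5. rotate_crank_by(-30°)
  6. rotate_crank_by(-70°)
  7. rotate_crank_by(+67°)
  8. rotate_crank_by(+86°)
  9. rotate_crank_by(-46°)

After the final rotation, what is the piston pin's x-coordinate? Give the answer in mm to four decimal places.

161.3530

set_geometry: r = 59 mm, L = 217 mm, e = 1 mm; θ ← 0°
rotate_crank_by(-69°): θ ← 0° -69° = -69°
rotate_crank_by(-70°): θ ← -69° -70° = -139°
rotate_crank_by(-25°): θ ← -139° -25° = -164°
rotate_crank_by(-30°): θ ← -164° -30° = -194°
rotate_crank_by(-70°): θ ← -194° -70° = -264°
rotate_crank_by(+67°): θ ← -264° +67° = -197°
rotate_crank_by(+86°): θ ← -197° +86° = -111°
rotate_crank_by(-46°): θ ← -111° -46° = -157°
crank pin P = (r cos θ, r sin θ) = (-54.309786, -23.053137)
h = r sin θ − e = -23.053137 − 1 = -24.053137
x = r cos θ + √(L² − h²) = -54.309786 + √(47089.0 − 578.5534) = -54.309786 + 215.662808 = 161.353021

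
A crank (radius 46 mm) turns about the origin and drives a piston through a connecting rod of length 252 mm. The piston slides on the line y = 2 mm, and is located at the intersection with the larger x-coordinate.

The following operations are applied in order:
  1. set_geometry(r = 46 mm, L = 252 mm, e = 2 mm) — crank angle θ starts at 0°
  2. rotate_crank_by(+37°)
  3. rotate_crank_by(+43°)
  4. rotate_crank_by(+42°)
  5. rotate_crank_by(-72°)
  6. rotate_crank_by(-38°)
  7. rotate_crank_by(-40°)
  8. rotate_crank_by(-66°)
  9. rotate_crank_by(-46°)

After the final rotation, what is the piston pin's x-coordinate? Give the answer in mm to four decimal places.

214.7768

set_geometry: r = 46 mm, L = 252 mm, e = 2 mm; θ ← 0°
rotate_crank_by(+37°): θ ← 0° +37° = 37°
rotate_crank_by(+43°): θ ← 37° +43° = 80°
rotate_crank_by(+42°): θ ← 80° +42° = 122°
rotate_crank_by(-72°): θ ← 122° -72° = 50°
rotate_crank_by(-38°): θ ← 50° -38° = 12°
rotate_crank_by(-40°): θ ← 12° -40° = -28°
rotate_crank_by(-66°): θ ← -28° -66° = -94°
rotate_crank_by(-46°): θ ← -94° -46° = -140°
crank pin P = (r cos θ, r sin θ) = (-35.238044, -29.568230)
h = r sin θ − e = -29.568230 − 2 = -31.568230
x = r cos θ + √(L² − h²) = -35.238044 + √(63504.0 − 996.5531) = -35.238044 + 250.014893 = 214.776849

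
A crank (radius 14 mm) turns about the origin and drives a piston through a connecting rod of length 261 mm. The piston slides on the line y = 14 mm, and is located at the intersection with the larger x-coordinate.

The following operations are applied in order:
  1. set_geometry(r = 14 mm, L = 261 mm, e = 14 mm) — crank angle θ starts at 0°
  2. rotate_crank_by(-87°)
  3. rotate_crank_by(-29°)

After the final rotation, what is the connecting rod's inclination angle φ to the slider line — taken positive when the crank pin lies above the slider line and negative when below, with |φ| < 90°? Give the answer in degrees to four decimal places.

set_geometry: r = 14 mm, L = 261 mm, e = 14 mm; θ ← 0°
rotate_crank_by(-87°): θ ← 0° -87° = -87°
rotate_crank_by(-29°): θ ← -87° -29° = -116°
crank pin P = (r cos θ, r sin θ) = (-6.137196, -12.583117)
h = r sin θ − e = -12.583117 − 14 = -26.583117
sin φ = h / L = -26.583117 / 261 = -0.10185102
φ = arcsin(-0.10185102) = -5.845771°

-5.8458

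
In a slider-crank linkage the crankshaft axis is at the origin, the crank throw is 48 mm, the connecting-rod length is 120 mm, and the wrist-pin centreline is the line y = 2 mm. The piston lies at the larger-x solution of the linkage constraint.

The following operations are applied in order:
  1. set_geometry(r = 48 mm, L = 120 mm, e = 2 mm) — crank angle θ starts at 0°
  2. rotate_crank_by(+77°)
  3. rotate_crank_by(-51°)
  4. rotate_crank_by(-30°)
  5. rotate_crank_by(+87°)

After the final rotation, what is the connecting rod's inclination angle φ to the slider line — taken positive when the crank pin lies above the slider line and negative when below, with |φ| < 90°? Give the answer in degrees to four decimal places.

set_geometry: r = 48 mm, L = 120 mm, e = 2 mm; θ ← 0°
rotate_crank_by(+77°): θ ← 0° +77° = 77°
rotate_crank_by(-51°): θ ← 77° -51° = 26°
rotate_crank_by(-30°): θ ← 26° -30° = -4°
rotate_crank_by(+87°): θ ← -4° +87° = 83°
crank pin P = (r cos θ, r sin θ) = (5.849728, 47.642215)
h = r sin θ − e = 47.642215 − 2 = 45.642215
sin φ = h / L = 45.642215 / 120 = 0.38035179
φ = arcsin(0.38035179) = 22.355475°

22.3555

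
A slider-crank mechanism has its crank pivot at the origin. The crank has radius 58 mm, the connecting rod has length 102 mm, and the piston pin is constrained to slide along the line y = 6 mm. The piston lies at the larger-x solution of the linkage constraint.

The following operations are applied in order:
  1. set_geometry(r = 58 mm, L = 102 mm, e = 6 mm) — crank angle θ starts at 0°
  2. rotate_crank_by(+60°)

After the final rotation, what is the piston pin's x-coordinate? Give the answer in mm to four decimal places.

set_geometry: r = 58 mm, L = 102 mm, e = 6 mm; θ ← 0°
rotate_crank_by(+60°): θ ← 0° +60° = 60°
crank pin P = (r cos θ, r sin θ) = (29.000000, 50.229473)
h = r sin θ − e = 50.229473 − 6 = 44.229473
x = r cos θ + √(L² − h²) = 29.000000 + √(10404.0 − 1956.2463) = 29.000000 + 91.911662 = 120.911662

120.9117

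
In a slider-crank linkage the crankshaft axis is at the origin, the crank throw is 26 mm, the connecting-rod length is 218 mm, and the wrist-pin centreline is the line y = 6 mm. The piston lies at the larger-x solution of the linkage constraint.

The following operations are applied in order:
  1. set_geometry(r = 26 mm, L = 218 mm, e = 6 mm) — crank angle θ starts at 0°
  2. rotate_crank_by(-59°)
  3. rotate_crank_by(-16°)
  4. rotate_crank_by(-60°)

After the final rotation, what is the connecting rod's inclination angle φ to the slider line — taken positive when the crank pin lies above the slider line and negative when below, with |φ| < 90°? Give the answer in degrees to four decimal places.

-6.4224

set_geometry: r = 26 mm, L = 218 mm, e = 6 mm; θ ← 0°
rotate_crank_by(-59°): θ ← 0° -59° = -59°
rotate_crank_by(-16°): θ ← -59° -16° = -75°
rotate_crank_by(-60°): θ ← -75° -60° = -135°
crank pin P = (r cos θ, r sin θ) = (-18.384776, -18.384776)
h = r sin θ − e = -18.384776 − 6 = -24.384776
sin φ = h / L = -24.384776 / 218 = -0.11185677
φ = arcsin(-0.11185677) = -6.422361°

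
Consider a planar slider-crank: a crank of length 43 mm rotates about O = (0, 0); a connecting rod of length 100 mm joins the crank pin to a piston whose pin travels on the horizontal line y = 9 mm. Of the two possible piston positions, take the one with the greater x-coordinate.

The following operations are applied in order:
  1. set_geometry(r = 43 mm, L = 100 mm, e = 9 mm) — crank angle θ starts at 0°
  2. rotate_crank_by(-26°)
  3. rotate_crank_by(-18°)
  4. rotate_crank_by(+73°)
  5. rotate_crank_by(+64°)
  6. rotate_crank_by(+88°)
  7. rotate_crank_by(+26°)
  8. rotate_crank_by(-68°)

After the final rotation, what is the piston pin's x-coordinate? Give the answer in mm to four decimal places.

65.6849

set_geometry: r = 43 mm, L = 100 mm, e = 9 mm; θ ← 0°
rotate_crank_by(-26°): θ ← 0° -26° = -26°
rotate_crank_by(-18°): θ ← -26° -18° = -44°
rotate_crank_by(+73°): θ ← -44° +73° = 29°
rotate_crank_by(+64°): θ ← 29° +64° = 93°
rotate_crank_by(+88°): θ ← 93° +88° = 181°
rotate_crank_by(+26°): θ ← 181° +26° = 207°
rotate_crank_by(-68°): θ ← 207° -68° = 139°
crank pin P = (r cos θ, r sin θ) = (-32.452512, 28.210538)
h = r sin θ − e = 28.210538 − 9 = 19.210538
x = r cos θ + √(L² − h²) = -32.452512 + √(10000.0 − 369.0448) = -32.452512 + 98.137430 = 65.684918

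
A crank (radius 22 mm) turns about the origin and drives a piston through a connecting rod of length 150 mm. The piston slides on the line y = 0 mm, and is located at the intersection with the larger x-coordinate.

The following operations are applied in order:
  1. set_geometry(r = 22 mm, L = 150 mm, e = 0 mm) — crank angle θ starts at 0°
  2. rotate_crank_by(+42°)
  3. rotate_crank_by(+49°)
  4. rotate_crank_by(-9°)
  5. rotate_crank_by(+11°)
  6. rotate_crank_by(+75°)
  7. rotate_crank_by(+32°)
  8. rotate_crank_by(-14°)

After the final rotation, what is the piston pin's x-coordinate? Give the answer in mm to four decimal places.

128.1029

set_geometry: r = 22 mm, L = 150 mm, e = 0 mm; θ ← 0°
rotate_crank_by(+42°): θ ← 0° +42° = 42°
rotate_crank_by(+49°): θ ← 42° +49° = 91°
rotate_crank_by(-9°): θ ← 91° -9° = 82°
rotate_crank_by(+11°): θ ← 82° +11° = 93°
rotate_crank_by(+75°): θ ← 93° +75° = 168°
rotate_crank_by(+32°): θ ← 168° +32° = 200°
rotate_crank_by(-14°): θ ← 200° -14° = 186°
crank pin P = (r cos θ, r sin θ) = (-21.879482, -2.299626)
h = r sin θ − e = -2.299626 − 0 = -2.299626
x = r cos θ + √(L² − h²) = -21.879482 + √(22500.0 − 5.2883) = -21.879482 + 149.982371 = 128.102890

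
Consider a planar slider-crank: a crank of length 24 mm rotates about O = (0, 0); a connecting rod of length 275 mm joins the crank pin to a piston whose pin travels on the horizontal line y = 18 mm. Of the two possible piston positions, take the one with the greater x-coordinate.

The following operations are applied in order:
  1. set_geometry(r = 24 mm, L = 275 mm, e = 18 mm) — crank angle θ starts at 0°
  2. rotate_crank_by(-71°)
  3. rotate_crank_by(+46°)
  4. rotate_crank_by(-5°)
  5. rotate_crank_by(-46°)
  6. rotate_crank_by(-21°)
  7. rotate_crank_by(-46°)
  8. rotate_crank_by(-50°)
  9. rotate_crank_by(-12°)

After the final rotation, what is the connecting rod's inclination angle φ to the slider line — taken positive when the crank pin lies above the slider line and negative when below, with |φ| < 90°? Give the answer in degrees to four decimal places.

-1.6372

set_geometry: r = 24 mm, L = 275 mm, e = 18 mm; θ ← 0°
rotate_crank_by(-71°): θ ← 0° -71° = -71°
rotate_crank_by(+46°): θ ← -71° +46° = -25°
rotate_crank_by(-5°): θ ← -25° -5° = -30°
rotate_crank_by(-46°): θ ← -30° -46° = -76°
rotate_crank_by(-21°): θ ← -76° -21° = -97°
rotate_crank_by(-46°): θ ← -97° -46° = -143°
rotate_crank_by(-50°): θ ← -143° -50° = -193°
rotate_crank_by(-12°): θ ← -193° -12° = -205°
crank pin P = (r cos θ, r sin θ) = (-21.751387, 10.142838)
h = r sin θ − e = 10.142838 − 18 = -7.857162
sin φ = h / L = -7.857162 / 275 = -0.02857150
φ = arcsin(-0.02857150) = -1.637249°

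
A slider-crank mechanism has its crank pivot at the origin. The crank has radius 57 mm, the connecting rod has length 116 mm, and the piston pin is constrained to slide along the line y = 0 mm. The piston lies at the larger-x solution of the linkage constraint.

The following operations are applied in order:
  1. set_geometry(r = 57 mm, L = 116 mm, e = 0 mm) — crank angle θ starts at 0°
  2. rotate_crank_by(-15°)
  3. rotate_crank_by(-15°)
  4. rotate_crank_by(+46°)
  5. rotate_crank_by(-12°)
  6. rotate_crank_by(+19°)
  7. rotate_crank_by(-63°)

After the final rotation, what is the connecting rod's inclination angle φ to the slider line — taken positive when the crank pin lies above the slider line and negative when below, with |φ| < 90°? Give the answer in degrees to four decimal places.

-18.4123

set_geometry: r = 57 mm, L = 116 mm, e = 0 mm; θ ← 0°
rotate_crank_by(-15°): θ ← 0° -15° = -15°
rotate_crank_by(-15°): θ ← -15° -15° = -30°
rotate_crank_by(+46°): θ ← -30° +46° = 16°
rotate_crank_by(-12°): θ ← 16° -12° = 4°
rotate_crank_by(+19°): θ ← 4° +19° = 23°
rotate_crank_by(-63°): θ ← 23° -63° = -40°
crank pin P = (r cos θ, r sin θ) = (43.664533, -36.638894)
h = r sin θ − e = -36.638894 − 0 = -36.638894
sin φ = h / L = -36.638894 / 116 = -0.31585253
φ = arcsin(-0.31585253) = -18.412288°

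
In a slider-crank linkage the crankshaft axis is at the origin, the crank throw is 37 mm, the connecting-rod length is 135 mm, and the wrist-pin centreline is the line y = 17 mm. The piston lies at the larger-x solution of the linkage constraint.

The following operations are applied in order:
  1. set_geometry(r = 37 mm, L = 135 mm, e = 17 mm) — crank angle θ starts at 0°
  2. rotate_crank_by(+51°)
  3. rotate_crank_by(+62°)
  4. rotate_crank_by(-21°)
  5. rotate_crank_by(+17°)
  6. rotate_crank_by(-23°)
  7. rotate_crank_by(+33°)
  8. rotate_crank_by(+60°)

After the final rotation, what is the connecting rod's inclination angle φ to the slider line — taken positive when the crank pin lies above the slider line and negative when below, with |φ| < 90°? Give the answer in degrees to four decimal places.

-6.9581

set_geometry: r = 37 mm, L = 135 mm, e = 17 mm; θ ← 0°
rotate_crank_by(+51°): θ ← 0° +51° = 51°
rotate_crank_by(+62°): θ ← 51° +62° = 113°
rotate_crank_by(-21°): θ ← 113° -21° = 92°
rotate_crank_by(+17°): θ ← 92° +17° = 109°
rotate_crank_by(-23°): θ ← 109° -23° = 86°
rotate_crank_by(+33°): θ ← 86° +33° = 119°
rotate_crank_by(+60°): θ ← 119° +60° = 179°
crank pin P = (r cos θ, r sin θ) = (-36.994365, 0.645739)
h = r sin θ − e = 0.645739 − 17 = -16.354261
sin φ = h / L = -16.354261 / 135 = -0.12114267
φ = arcsin(-0.12114267) = -6.958054°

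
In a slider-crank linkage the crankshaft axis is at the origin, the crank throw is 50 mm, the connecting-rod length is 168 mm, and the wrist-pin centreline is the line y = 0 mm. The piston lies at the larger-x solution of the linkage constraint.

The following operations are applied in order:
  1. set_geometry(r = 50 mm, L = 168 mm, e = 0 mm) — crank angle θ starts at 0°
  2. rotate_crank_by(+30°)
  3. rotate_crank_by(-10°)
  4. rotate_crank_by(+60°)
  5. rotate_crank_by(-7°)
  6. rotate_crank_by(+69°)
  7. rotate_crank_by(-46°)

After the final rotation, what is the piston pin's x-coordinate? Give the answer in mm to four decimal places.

155.2457

set_geometry: r = 50 mm, L = 168 mm, e = 0 mm; θ ← 0°
rotate_crank_by(+30°): θ ← 0° +30° = 30°
rotate_crank_by(-10°): θ ← 30° -10° = 20°
rotate_crank_by(+60°): θ ← 20° +60° = 80°
rotate_crank_by(-7°): θ ← 80° -7° = 73°
rotate_crank_by(+69°): θ ← 73° +69° = 142°
rotate_crank_by(-46°): θ ← 142° -46° = 96°
crank pin P = (r cos θ, r sin θ) = (-5.226423, 49.726095)
h = r sin θ − e = 49.726095 − 0 = 49.726095
x = r cos θ + √(L² − h²) = -5.226423 + √(28224.0 − 2472.6845) = -5.226423 + 160.472164 = 155.245741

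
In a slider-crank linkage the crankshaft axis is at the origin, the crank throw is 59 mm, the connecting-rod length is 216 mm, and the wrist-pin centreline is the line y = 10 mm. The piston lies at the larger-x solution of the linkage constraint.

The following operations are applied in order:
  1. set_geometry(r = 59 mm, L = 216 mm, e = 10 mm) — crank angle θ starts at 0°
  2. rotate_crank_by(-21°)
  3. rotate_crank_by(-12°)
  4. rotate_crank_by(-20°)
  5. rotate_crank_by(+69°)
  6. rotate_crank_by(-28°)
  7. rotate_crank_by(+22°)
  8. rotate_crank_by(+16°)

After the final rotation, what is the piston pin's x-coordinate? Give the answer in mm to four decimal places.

set_geometry: r = 59 mm, L = 216 mm, e = 10 mm; θ ← 0°
rotate_crank_by(-21°): θ ← 0° -21° = -21°
rotate_crank_by(-12°): θ ← -21° -12° = -33°
rotate_crank_by(-20°): θ ← -33° -20° = -53°
rotate_crank_by(+69°): θ ← -53° +69° = 16°
rotate_crank_by(-28°): θ ← 16° -28° = -12°
rotate_crank_by(+22°): θ ← -12° +22° = 10°
rotate_crank_by(+16°): θ ← 10° +16° = 26°
crank pin P = (r cos θ, r sin θ) = (53.028849, 25.863898)
h = r sin θ − e = 25.863898 − 10 = 15.863898
x = r cos θ + √(L² − h²) = 53.028849 + √(46656.0 − 251.6632) = 53.028849 + 215.416658 = 268.445507

268.4455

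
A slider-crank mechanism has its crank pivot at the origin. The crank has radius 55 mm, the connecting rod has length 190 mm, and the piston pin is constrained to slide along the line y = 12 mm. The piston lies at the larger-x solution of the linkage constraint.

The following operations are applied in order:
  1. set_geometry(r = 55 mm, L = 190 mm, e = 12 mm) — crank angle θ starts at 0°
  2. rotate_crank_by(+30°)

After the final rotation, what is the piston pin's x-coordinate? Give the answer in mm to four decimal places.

set_geometry: r = 55 mm, L = 190 mm, e = 12 mm; θ ← 0°
rotate_crank_by(+30°): θ ← 0° +30° = 30°
crank pin P = (r cos θ, r sin θ) = (47.631397, 27.500000)
h = r sin θ − e = 27.500000 − 12 = 15.500000
x = r cos θ + √(L² − h²) = 47.631397 + √(36100.0 − 240.2500) = 47.631397 + 189.366708 = 236.998105

236.9981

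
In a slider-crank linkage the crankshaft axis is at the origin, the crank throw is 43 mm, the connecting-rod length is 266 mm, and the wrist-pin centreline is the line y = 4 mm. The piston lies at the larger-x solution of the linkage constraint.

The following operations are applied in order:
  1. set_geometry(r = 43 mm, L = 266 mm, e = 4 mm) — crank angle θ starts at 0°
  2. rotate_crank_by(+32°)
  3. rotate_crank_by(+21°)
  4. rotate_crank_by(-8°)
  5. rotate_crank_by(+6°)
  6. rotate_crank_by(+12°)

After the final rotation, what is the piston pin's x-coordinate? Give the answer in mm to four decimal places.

set_geometry: r = 43 mm, L = 266 mm, e = 4 mm; θ ← 0°
rotate_crank_by(+32°): θ ← 0° +32° = 32°
rotate_crank_by(+21°): θ ← 32° +21° = 53°
rotate_crank_by(-8°): θ ← 53° -8° = 45°
rotate_crank_by(+6°): θ ← 45° +6° = 51°
rotate_crank_by(+12°): θ ← 51° +12° = 63°
crank pin P = (r cos θ, r sin θ) = (19.521591, 38.313281)
h = r sin θ − e = 38.313281 − 4 = 34.313281
x = r cos θ + √(L² − h²) = 19.521591 + √(70756.0 − 1177.4012) = 19.521591 + 263.777555 = 283.299147

283.2991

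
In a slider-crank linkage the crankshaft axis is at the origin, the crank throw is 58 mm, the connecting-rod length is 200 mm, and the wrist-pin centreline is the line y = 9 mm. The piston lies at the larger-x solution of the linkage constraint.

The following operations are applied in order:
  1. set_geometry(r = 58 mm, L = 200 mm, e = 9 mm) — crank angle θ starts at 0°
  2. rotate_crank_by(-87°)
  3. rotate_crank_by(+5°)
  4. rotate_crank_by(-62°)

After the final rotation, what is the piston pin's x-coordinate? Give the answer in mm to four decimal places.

148.3796

set_geometry: r = 58 mm, L = 200 mm, e = 9 mm; θ ← 0°
rotate_crank_by(-87°): θ ← 0° -87° = -87°
rotate_crank_by(+5°): θ ← -87° +5° = -82°
rotate_crank_by(-62°): θ ← -82° -62° = -144°
crank pin P = (r cos θ, r sin θ) = (-46.922986, -34.091545)
h = r sin θ − e = -34.091545 − 9 = -43.091545
x = r cos θ + √(L² − h²) = -46.922986 + √(40000.0 − 1856.8812) = -46.922986 + 195.302634 = 148.379648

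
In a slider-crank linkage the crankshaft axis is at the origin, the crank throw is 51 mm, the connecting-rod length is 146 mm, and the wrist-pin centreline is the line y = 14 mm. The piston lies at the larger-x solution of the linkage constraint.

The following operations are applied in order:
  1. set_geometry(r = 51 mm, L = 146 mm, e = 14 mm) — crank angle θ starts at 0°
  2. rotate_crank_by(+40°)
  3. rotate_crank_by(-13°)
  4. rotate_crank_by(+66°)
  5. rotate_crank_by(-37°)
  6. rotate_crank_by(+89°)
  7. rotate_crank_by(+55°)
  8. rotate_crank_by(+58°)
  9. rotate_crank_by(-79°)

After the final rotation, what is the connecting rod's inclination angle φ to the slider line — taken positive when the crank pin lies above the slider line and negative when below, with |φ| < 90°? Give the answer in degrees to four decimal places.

-5.1518

set_geometry: r = 51 mm, L = 146 mm, e = 14 mm; θ ← 0°
rotate_crank_by(+40°): θ ← 0° +40° = 40°
rotate_crank_by(-13°): θ ← 40° -13° = 27°
rotate_crank_by(+66°): θ ← 27° +66° = 93°
rotate_crank_by(-37°): θ ← 93° -37° = 56°
rotate_crank_by(+89°): θ ← 56° +89° = 145°
rotate_crank_by(+55°): θ ← 145° +55° = 200°
rotate_crank_by(+58°): θ ← 200° +58° = 258°
rotate_crank_by(-79°): θ ← 258° -79° = 179°
crank pin P = (r cos θ, r sin θ) = (-50.992232, 0.890073)
h = r sin θ − e = 0.890073 − 14 = -13.109927
sin φ = h / L = -13.109927 / 146 = -0.08979402
φ = arcsin(-0.08979402) = -5.151757°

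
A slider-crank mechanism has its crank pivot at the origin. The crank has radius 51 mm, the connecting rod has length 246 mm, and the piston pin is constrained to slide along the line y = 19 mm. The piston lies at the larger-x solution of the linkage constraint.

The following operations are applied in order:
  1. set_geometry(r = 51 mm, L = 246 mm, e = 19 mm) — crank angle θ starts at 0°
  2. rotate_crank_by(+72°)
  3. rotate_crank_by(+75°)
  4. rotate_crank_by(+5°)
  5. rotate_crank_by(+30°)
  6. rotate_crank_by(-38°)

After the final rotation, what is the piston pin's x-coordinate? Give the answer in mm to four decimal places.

204.4951

set_geometry: r = 51 mm, L = 246 mm, e = 19 mm; θ ← 0°
rotate_crank_by(+72°): θ ← 0° +72° = 72°
rotate_crank_by(+75°): θ ← 72° +75° = 147°
rotate_crank_by(+5°): θ ← 147° +5° = 152°
rotate_crank_by(+30°): θ ← 152° +30° = 182°
rotate_crank_by(-38°): θ ← 182° -38° = 144°
crank pin P = (r cos θ, r sin θ) = (-41.259867, 29.977048)
h = r sin θ − e = 29.977048 − 19 = 10.977048
x = r cos θ + √(L² − h²) = -41.259867 + √(60516.0 − 120.4956) = -41.259867 + 245.754968 = 204.495102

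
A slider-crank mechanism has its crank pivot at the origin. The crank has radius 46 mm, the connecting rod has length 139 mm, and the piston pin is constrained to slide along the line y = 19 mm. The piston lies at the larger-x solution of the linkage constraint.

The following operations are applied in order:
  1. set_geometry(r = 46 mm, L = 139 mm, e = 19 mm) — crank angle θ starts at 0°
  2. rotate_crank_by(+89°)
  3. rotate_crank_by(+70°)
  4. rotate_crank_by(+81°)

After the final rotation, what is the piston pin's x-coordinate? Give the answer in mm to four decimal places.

102.9333

set_geometry: r = 46 mm, L = 139 mm, e = 19 mm; θ ← 0°
rotate_crank_by(+89°): θ ← 0° +89° = 89°
rotate_crank_by(+70°): θ ← 89° +70° = 159°
rotate_crank_by(+81°): θ ← 159° +81° = 240°
crank pin P = (r cos θ, r sin θ) = (-23.000000, -39.837169)
h = r sin θ − e = -39.837169 − 19 = -58.837169
x = r cos θ + √(L² − h²) = -23.000000 + √(19321.0 − 3461.8124) = -23.000000 + 125.933266 = 102.933266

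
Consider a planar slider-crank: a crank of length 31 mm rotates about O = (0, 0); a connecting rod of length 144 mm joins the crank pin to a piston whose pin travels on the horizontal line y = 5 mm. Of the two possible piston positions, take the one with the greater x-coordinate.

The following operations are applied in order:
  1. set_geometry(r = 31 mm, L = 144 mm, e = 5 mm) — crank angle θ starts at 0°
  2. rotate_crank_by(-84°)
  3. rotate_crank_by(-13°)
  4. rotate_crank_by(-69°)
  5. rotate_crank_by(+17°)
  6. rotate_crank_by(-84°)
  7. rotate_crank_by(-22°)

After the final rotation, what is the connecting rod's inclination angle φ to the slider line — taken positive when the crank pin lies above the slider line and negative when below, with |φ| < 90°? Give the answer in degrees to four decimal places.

9.9751

set_geometry: r = 31 mm, L = 144 mm, e = 5 mm; θ ← 0°
rotate_crank_by(-84°): θ ← 0° -84° = -84°
rotate_crank_by(-13°): θ ← -84° -13° = -97°
rotate_crank_by(-69°): θ ← -97° -69° = -166°
rotate_crank_by(+17°): θ ← -166° +17° = -149°
rotate_crank_by(-84°): θ ← -149° -84° = -233°
rotate_crank_by(-22°): θ ← -233° -22° = -255°
crank pin P = (r cos θ, r sin θ) = (-8.023390, 29.943701)
h = r sin θ − e = 29.943701 − 5 = 24.943701
sin φ = h / L = 24.943701 / 144 = 0.17322014
φ = arcsin(0.17322014) = 9.975098°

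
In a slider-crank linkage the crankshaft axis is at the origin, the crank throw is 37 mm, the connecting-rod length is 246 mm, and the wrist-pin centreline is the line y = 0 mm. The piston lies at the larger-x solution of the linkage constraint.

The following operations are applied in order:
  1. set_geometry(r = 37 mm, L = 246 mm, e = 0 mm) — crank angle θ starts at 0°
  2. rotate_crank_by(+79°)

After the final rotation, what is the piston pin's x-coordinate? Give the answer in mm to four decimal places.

250.3639

set_geometry: r = 37 mm, L = 246 mm, e = 0 mm; θ ← 0°
rotate_crank_by(+79°): θ ← 0° +79° = 79°
crank pin P = (r cos θ, r sin θ) = (7.059933, 36.320206)
h = r sin θ − e = 36.320206 − 0 = 36.320206
x = r cos θ + √(L² − h²) = 7.059933 + √(60516.0 − 1319.1573) = 7.059933 + 243.304013 = 250.363946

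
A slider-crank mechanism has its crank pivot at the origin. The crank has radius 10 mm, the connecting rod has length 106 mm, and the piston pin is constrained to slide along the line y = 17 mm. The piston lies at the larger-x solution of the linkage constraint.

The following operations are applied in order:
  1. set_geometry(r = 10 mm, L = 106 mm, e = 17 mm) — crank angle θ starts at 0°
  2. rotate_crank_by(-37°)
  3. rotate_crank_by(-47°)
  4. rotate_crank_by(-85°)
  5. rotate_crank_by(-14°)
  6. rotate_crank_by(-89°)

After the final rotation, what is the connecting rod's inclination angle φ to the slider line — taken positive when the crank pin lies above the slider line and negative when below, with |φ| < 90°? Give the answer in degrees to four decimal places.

-3.7897

set_geometry: r = 10 mm, L = 106 mm, e = 17 mm; θ ← 0°
rotate_crank_by(-37°): θ ← 0° -37° = -37°
rotate_crank_by(-47°): θ ← -37° -47° = -84°
rotate_crank_by(-85°): θ ← -84° -85° = -169°
rotate_crank_by(-14°): θ ← -169° -14° = -183°
rotate_crank_by(-89°): θ ← -183° -89° = -272°
crank pin P = (r cos θ, r sin θ) = (0.348995, 9.993908)
h = r sin θ − e = 9.993908 − 17 = -7.006092
sin φ = h / L = -7.006092 / 106 = -0.06609520
φ = arcsin(-0.06609520) = -3.789739°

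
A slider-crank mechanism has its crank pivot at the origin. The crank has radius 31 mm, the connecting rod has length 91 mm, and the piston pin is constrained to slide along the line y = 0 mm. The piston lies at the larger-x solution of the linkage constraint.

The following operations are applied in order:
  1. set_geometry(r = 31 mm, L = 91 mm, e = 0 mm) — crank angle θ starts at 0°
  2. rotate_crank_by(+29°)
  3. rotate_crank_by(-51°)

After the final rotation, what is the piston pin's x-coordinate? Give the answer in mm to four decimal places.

set_geometry: r = 31 mm, L = 91 mm, e = 0 mm; θ ← 0°
rotate_crank_by(+29°): θ ← 0° +29° = 29°
rotate_crank_by(-51°): θ ← 29° -51° = -22°
crank pin P = (r cos θ, r sin θ) = (28.742699, -11.612804)
h = r sin θ − e = -11.612804 − 0 = -11.612804
x = r cos θ + √(L² − h²) = 28.742699 + √(8281.0 − 134.8572) = 28.742699 + 90.255985 = 118.998684

118.9987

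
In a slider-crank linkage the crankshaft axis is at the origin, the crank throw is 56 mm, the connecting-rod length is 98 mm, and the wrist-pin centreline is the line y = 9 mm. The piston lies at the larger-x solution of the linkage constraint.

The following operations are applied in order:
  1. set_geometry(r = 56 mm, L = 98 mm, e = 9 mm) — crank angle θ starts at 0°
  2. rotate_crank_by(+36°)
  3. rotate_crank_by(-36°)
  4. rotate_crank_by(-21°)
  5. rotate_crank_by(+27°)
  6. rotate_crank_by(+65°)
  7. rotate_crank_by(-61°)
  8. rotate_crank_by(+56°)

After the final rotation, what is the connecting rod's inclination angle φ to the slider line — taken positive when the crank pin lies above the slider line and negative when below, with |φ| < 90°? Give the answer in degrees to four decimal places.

set_geometry: r = 56 mm, L = 98 mm, e = 9 mm; θ ← 0°
rotate_crank_by(+36°): θ ← 0° +36° = 36°
rotate_crank_by(-36°): θ ← 36° -36° = 0°
rotate_crank_by(-21°): θ ← 0° -21° = -21°
rotate_crank_by(+27°): θ ← -21° +27° = 6°
rotate_crank_by(+65°): θ ← 6° +65° = 71°
rotate_crank_by(-61°): θ ← 71° -61° = 10°
rotate_crank_by(+56°): θ ← 10° +56° = 66°
crank pin P = (r cos θ, r sin θ) = (22.777252, 51.158546)
h = r sin θ − e = 51.158546 − 9 = 42.158546
sin φ = h / L = 42.158546 / 98 = 0.43018924
φ = arcsin(0.43018924) = 25.479570°

25.4796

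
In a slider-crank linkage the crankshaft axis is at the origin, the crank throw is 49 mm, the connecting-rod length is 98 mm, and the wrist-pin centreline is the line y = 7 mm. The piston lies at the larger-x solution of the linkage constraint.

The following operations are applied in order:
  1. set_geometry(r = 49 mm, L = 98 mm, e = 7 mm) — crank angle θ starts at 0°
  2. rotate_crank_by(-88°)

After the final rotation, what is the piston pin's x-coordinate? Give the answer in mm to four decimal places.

set_geometry: r = 49 mm, L = 98 mm, e = 7 mm; θ ← 0°
rotate_crank_by(-88°): θ ← 0° -88° = -88°
crank pin P = (r cos θ, r sin θ) = (1.710075, -48.970151)
h = r sin θ − e = -48.970151 − 7 = -55.970151
x = r cos θ + √(L² − h²) = 1.710075 + √(9604.0 − 3132.6577) = 1.710075 + 80.444653 = 82.154729

82.1547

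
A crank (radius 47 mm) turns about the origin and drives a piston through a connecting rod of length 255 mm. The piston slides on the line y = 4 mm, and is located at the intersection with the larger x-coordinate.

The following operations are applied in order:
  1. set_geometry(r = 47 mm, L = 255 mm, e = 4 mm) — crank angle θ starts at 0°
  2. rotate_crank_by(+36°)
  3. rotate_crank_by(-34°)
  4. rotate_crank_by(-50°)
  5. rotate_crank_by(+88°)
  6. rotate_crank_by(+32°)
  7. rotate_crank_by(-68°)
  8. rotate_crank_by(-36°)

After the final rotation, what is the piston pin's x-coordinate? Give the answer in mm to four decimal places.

293.2146

set_geometry: r = 47 mm, L = 255 mm, e = 4 mm; θ ← 0°
rotate_crank_by(+36°): θ ← 0° +36° = 36°
rotate_crank_by(-34°): θ ← 36° -34° = 2°
rotate_crank_by(-50°): θ ← 2° -50° = -48°
rotate_crank_by(+88°): θ ← -48° +88° = 40°
rotate_crank_by(+32°): θ ← 40° +32° = 72°
rotate_crank_by(-68°): θ ← 72° -68° = 4°
rotate_crank_by(-36°): θ ← 4° -36° = -32°
crank pin P = (r cos θ, r sin θ) = (39.858261, -24.906205)
h = r sin θ − e = -24.906205 − 4 = -28.906205
x = r cos θ + √(L² − h²) = 39.858261 + √(65025.0 − 835.5687) = 39.858261 + 253.356333 = 293.214593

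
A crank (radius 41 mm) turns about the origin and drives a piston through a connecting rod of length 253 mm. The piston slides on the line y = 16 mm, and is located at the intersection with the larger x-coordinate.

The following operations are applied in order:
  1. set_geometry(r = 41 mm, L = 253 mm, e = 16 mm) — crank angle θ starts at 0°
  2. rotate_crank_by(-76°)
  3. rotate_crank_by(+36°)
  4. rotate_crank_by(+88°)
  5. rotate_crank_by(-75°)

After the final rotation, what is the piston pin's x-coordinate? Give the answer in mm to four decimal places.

set_geometry: r = 41 mm, L = 253 mm, e = 16 mm; θ ← 0°
rotate_crank_by(-76°): θ ← 0° -76° = -76°
rotate_crank_by(+36°): θ ← -76° +36° = -40°
rotate_crank_by(+88°): θ ← -40° +88° = 48°
rotate_crank_by(-75°): θ ← 48° -75° = -27°
crank pin P = (r cos θ, r sin θ) = (36.531267, -18.613610)
h = r sin θ − e = -18.613610 − 16 = -34.613610
x = r cos θ + √(L² − h²) = 36.531267 + √(64009.0 − 1198.1020) = 36.531267 + 250.621025 = 287.152292

287.1523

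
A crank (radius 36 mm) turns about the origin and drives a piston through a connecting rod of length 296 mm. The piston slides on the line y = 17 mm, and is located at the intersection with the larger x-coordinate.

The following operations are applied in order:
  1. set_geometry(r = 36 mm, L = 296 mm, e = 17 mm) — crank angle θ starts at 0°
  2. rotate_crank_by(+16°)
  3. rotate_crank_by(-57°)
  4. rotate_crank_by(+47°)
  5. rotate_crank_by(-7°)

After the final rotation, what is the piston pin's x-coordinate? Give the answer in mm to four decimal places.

331.4691

set_geometry: r = 36 mm, L = 296 mm, e = 17 mm; θ ← 0°
rotate_crank_by(+16°): θ ← 0° +16° = 16°
rotate_crank_by(-57°): θ ← 16° -57° = -41°
rotate_crank_by(+47°): θ ← -41° +47° = 6°
rotate_crank_by(-7°): θ ← 6° -7° = -1°
crank pin P = (r cos θ, r sin θ) = (35.994517, -0.628287)
h = r sin θ − e = -0.628287 − 17 = -17.628287
x = r cos θ + √(L² − h²) = 35.994517 + √(87616.0 − 310.7565) = 35.994517 + 295.474607 = 331.469124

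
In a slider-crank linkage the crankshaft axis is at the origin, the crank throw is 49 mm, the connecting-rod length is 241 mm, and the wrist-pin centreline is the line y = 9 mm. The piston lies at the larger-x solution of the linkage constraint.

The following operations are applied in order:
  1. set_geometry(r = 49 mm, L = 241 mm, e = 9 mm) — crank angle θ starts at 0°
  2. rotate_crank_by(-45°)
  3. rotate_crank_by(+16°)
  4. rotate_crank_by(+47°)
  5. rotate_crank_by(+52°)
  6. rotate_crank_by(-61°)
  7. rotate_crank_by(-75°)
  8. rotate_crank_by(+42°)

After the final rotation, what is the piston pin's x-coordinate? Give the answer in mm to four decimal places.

set_geometry: r = 49 mm, L = 241 mm, e = 9 mm; θ ← 0°
rotate_crank_by(-45°): θ ← 0° -45° = -45°
rotate_crank_by(+16°): θ ← -45° +16° = -29°
rotate_crank_by(+47°): θ ← -29° +47° = 18°
rotate_crank_by(+52°): θ ← 18° +52° = 70°
rotate_crank_by(-61°): θ ← 70° -61° = 9°
rotate_crank_by(-75°): θ ← 9° -75° = -66°
rotate_crank_by(+42°): θ ← -66° +42° = -24°
crank pin P = (r cos θ, r sin θ) = (44.763727, -19.930096)
h = r sin θ − e = -19.930096 − 9 = -28.930096
x = r cos θ + √(L² − h²) = 44.763727 + √(58081.0 − 836.9504) = 44.763727 + 239.257287 = 284.021015

284.0210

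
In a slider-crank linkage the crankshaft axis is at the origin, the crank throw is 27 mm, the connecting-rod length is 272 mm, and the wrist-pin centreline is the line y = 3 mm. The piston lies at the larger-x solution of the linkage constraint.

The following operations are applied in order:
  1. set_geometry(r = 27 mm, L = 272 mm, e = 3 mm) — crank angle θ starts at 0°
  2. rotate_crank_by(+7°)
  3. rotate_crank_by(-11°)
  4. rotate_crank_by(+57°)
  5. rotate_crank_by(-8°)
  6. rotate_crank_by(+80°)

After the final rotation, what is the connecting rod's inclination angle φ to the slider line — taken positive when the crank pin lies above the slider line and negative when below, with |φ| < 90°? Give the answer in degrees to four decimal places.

4.0303

set_geometry: r = 27 mm, L = 272 mm, e = 3 mm; θ ← 0°
rotate_crank_by(+7°): θ ← 0° +7° = 7°
rotate_crank_by(-11°): θ ← 7° -11° = -4°
rotate_crank_by(+57°): θ ← -4° +57° = 53°
rotate_crank_by(-8°): θ ← 53° -8° = 45°
rotate_crank_by(+80°): θ ← 45° +80° = 125°
crank pin P = (r cos θ, r sin θ) = (-15.486564, 22.117105)
h = r sin θ − e = 22.117105 − 3 = 19.117105
sin φ = h / L = 19.117105 / 272 = 0.07028347
φ = arcsin(0.07028347) = 4.030269°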